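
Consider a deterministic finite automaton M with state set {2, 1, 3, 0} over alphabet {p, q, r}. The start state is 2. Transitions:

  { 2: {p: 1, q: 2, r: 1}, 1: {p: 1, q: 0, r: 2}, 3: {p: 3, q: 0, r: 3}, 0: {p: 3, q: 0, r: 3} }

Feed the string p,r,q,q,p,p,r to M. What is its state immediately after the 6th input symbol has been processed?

1

start at 2
read 'p': 2 → 1
read 'r': 1 → 2
read 'q': 2 → 2
read 'q': 2 → 2
read 'p': 2 → 1
read 'p': 1 → 1
After 6 symbols: 1.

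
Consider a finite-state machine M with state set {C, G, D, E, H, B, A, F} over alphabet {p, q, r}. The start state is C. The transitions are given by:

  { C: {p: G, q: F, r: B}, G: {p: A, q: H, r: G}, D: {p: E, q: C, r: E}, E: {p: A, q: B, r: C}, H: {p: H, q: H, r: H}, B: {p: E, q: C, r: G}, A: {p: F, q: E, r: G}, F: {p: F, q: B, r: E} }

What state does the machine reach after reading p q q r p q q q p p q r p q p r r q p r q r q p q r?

Trace: C -p-> G -q-> H -q-> H -r-> H -p-> H -q-> H -q-> H -q-> H -p-> H -p-> H -q-> H -r-> H -p-> H -q-> H -p-> H -r-> H -r-> H -q-> H -p-> H -r-> H -q-> H -r-> H -q-> H -p-> H -q-> H -r-> H

H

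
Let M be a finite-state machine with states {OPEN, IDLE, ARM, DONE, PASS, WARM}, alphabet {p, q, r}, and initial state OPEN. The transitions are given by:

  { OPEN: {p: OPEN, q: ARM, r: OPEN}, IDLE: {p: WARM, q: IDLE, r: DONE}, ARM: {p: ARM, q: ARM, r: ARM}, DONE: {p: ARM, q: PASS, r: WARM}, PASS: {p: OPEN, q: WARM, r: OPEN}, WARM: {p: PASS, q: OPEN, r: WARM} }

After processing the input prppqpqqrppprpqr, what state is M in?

start at OPEN
read 'p': OPEN → OPEN
read 'r': OPEN → OPEN
read 'p': OPEN → OPEN
read 'p': OPEN → OPEN
read 'q': OPEN → ARM
read 'p': ARM → ARM
read 'q': ARM → ARM
read 'q': ARM → ARM
read 'r': ARM → ARM
read 'p': ARM → ARM
read 'p': ARM → ARM
read 'p': ARM → ARM
read 'r': ARM → ARM
read 'p': ARM → ARM
read 'q': ARM → ARM
read 'r': ARM → ARM

ARM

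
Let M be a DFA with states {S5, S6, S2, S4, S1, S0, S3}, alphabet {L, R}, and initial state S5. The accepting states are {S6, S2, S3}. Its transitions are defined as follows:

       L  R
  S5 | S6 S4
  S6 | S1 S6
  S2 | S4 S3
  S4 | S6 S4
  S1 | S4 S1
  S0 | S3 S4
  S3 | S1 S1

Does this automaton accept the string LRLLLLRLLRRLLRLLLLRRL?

No

S5 → S6 → S6 → S1 → S4 → S6 → S1 → S1 → S4 → S6 → S6 → S6 → S1 → S4 → S4 → S6 → S1 → S4 → S6 → S6 → S6 → S1
End state S1 is not accepting.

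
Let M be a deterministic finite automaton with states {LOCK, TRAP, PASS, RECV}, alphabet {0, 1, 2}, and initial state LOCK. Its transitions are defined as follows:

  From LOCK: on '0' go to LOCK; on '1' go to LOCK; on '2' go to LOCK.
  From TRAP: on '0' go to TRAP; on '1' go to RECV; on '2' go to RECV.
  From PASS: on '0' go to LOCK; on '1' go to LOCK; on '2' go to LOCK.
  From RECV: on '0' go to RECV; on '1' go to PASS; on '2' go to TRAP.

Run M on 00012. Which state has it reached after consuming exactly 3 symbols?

LOCK

start at LOCK
read '0': LOCK → LOCK
read '0': LOCK → LOCK
read '0': LOCK → LOCK
After 3 symbols: LOCK.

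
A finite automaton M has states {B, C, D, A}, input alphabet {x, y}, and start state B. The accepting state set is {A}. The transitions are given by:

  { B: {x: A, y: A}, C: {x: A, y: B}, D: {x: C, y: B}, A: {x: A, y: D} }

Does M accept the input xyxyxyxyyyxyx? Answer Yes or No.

B → A → D → C → B → A → D → C → B → A → D → C → B → A
End state A is accepting.

Yes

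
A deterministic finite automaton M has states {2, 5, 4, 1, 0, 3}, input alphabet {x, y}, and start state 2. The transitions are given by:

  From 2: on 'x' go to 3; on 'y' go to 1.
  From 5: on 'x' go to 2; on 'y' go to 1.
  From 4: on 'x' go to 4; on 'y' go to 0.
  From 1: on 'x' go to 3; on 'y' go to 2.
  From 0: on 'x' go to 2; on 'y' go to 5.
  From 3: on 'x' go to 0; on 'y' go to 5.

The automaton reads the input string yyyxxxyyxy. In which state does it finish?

5

start at 2
read 'y': 2 → 1
read 'y': 1 → 2
read 'y': 2 → 1
read 'x': 1 → 3
read 'x': 3 → 0
read 'x': 0 → 2
read 'y': 2 → 1
read 'y': 1 → 2
read 'x': 2 → 3
read 'y': 3 → 5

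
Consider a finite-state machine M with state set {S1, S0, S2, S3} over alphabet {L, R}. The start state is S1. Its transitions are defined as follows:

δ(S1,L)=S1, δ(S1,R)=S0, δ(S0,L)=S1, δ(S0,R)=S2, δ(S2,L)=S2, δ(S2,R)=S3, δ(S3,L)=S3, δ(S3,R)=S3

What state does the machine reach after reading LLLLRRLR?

S3

S1 → S1 → S1 → S1 → S1 → S0 → S2 → S2 → S3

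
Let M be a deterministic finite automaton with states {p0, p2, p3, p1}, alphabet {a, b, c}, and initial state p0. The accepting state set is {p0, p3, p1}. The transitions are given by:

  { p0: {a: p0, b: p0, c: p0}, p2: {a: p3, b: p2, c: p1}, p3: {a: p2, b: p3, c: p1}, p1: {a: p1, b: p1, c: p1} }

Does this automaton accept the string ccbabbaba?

start at p0
read 'c': p0 → p0
read 'c': p0 → p0
read 'b': p0 → p0
read 'a': p0 → p0
read 'b': p0 → p0
read 'b': p0 → p0
read 'a': p0 → p0
read 'b': p0 → p0
read 'a': p0 → p0
End state p0 is accepting.

Yes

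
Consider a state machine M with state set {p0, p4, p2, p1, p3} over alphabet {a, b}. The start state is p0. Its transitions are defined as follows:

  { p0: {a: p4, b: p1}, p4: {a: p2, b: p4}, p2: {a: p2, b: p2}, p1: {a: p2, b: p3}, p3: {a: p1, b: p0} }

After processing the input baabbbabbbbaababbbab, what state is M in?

p2

start at p0
read 'b': p0 → p1
read 'a': p1 → p2
read 'a': p2 → p2
read 'b': p2 → p2
read 'b': p2 → p2
read 'b': p2 → p2
read 'a': p2 → p2
read 'b': p2 → p2
read 'b': p2 → p2
read 'b': p2 → p2
read 'b': p2 → p2
read 'a': p2 → p2
read 'a': p2 → p2
read 'b': p2 → p2
read 'a': p2 → p2
read 'b': p2 → p2
read 'b': p2 → p2
read 'b': p2 → p2
read 'a': p2 → p2
read 'b': p2 → p2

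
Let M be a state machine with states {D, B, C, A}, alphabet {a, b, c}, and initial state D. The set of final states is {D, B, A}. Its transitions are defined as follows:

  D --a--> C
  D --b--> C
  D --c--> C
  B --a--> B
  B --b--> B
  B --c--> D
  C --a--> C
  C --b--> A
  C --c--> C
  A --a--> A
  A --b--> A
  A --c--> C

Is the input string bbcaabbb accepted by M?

Yes

Trace: D -b-> C -b-> A -c-> C -a-> C -a-> C -b-> A -b-> A -b-> A
End state A is accepting.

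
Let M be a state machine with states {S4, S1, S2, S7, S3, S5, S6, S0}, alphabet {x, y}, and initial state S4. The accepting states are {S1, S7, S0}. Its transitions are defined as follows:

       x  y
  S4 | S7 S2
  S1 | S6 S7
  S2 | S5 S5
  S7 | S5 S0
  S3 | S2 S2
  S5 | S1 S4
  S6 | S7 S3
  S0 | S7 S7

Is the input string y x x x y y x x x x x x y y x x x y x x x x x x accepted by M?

Trace: S4 -y-> S2 -x-> S5 -x-> S1 -x-> S6 -y-> S3 -y-> S2 -x-> S5 -x-> S1 -x-> S6 -x-> S7 -x-> S5 -x-> S1 -y-> S7 -y-> S0 -x-> S7 -x-> S5 -x-> S1 -y-> S7 -x-> S5 -x-> S1 -x-> S6 -x-> S7 -x-> S5 -x-> S1
End state S1 is accepting.

Yes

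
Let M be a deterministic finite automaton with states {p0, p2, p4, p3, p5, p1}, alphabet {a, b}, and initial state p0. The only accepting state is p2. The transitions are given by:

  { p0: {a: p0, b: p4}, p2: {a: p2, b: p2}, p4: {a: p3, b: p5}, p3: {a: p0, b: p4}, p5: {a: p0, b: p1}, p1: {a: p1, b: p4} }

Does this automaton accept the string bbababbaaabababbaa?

Trace: p0 -b-> p4 -b-> p5 -a-> p0 -b-> p4 -a-> p3 -b-> p4 -b-> p5 -a-> p0 -a-> p0 -a-> p0 -b-> p4 -a-> p3 -b-> p4 -a-> p3 -b-> p4 -b-> p5 -a-> p0 -a-> p0
End state p0 is not accepting.

No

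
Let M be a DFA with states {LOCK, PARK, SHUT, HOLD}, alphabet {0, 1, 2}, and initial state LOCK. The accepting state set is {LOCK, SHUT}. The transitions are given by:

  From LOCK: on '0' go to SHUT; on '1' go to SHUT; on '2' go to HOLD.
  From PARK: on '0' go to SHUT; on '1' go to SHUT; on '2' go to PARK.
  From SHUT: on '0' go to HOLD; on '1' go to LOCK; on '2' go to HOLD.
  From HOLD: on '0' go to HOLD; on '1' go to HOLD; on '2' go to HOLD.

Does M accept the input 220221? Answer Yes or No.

No

LOCK → HOLD → HOLD → HOLD → HOLD → HOLD → HOLD
End state HOLD is not accepting.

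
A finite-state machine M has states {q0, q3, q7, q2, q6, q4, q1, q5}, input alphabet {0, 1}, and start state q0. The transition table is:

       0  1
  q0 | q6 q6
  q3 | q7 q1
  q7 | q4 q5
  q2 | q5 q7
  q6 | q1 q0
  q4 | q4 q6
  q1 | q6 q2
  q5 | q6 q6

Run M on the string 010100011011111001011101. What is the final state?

Trace: q0 -0-> q6 -1-> q0 -0-> q6 -1-> q0 -0-> q6 -0-> q1 -0-> q6 -1-> q0 -1-> q6 -0-> q1 -1-> q2 -1-> q7 -1-> q5 -1-> q6 -1-> q0 -0-> q6 -0-> q1 -1-> q2 -0-> q5 -1-> q6 -1-> q0 -1-> q6 -0-> q1 -1-> q2

q2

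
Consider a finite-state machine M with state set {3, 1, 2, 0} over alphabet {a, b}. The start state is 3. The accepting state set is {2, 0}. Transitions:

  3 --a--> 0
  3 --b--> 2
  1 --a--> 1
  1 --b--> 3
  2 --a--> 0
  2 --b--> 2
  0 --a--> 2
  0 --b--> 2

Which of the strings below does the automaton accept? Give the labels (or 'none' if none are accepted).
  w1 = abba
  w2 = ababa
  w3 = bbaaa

w1, w2, w3

w1: 3 → 0 → 2 → 2 → 0  → end 0, accepted
w2: 3 → 0 → 2 → 0 → 2 → 0  → end 0, accepted
w3: 3 → 2 → 2 → 0 → 2 → 0  → end 0, accepted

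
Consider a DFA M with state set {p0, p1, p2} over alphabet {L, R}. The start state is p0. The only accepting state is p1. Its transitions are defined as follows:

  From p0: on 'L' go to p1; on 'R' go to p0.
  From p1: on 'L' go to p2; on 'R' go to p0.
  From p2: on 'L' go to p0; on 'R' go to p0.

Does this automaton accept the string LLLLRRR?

No

Trace: p0 -L-> p1 -L-> p2 -L-> p0 -L-> p1 -R-> p0 -R-> p0 -R-> p0
End state p0 is not accepting.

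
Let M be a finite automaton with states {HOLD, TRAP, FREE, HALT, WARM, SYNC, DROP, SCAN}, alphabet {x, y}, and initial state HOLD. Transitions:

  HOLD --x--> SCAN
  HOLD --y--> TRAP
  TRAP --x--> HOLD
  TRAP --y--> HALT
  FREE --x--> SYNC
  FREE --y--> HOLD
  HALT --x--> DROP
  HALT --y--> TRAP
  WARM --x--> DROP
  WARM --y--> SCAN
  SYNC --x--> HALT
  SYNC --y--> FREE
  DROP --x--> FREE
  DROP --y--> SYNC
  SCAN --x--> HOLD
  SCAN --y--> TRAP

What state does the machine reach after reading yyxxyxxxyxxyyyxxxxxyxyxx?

HOLD → TRAP → HALT → DROP → FREE → HOLD → SCAN → HOLD → SCAN → TRAP → HOLD → SCAN → TRAP → HALT → TRAP → HOLD → SCAN → HOLD → SCAN → HOLD → TRAP → HOLD → TRAP → HOLD → SCAN

SCAN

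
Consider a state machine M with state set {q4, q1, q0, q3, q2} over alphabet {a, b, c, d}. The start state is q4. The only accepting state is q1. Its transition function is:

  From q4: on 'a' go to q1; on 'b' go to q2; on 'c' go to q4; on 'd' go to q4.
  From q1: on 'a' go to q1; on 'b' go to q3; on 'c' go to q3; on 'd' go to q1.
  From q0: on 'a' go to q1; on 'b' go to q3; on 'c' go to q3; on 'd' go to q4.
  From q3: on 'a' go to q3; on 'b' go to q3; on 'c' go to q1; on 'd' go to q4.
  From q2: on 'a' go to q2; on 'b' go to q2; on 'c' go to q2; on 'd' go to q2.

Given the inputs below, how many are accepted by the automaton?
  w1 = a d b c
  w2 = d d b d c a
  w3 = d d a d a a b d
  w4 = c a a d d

w1: Trace: q4 -a-> q1 -d-> q1 -b-> q3 -c-> q1  → end q1, accepted
w2: Trace: q4 -d-> q4 -d-> q4 -b-> q2 -d-> q2 -c-> q2 -a-> q2  → end q2, rejected
w3: Trace: q4 -d-> q4 -d-> q4 -a-> q1 -d-> q1 -a-> q1 -a-> q1 -b-> q3 -d-> q4  → end q4, rejected
w4: Trace: q4 -c-> q4 -a-> q1 -a-> q1 -d-> q1 -d-> q1  → end q1, accepted

2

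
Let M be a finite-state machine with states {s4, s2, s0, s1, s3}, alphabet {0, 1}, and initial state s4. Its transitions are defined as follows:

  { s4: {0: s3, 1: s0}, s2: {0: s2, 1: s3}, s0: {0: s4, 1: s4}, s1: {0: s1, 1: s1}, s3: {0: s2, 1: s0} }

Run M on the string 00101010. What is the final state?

s4 → s3 → s2 → s3 → s2 → s3 → s2 → s3 → s2

s2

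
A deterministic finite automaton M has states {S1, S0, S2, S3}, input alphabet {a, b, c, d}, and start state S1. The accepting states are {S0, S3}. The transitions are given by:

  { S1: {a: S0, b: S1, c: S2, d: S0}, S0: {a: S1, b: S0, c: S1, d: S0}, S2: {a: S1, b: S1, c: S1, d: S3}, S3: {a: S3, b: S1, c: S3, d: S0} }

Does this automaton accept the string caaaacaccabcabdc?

Trace: S1 -c-> S2 -a-> S1 -a-> S0 -a-> S1 -a-> S0 -c-> S1 -a-> S0 -c-> S1 -c-> S2 -a-> S1 -b-> S1 -c-> S2 -a-> S1 -b-> S1 -d-> S0 -c-> S1
End state S1 is not accepting.

No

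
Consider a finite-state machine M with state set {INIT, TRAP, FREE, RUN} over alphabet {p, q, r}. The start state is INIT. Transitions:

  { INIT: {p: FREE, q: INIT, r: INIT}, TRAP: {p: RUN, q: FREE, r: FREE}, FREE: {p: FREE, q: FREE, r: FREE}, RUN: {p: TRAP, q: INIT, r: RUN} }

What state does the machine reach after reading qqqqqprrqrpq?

FREE

start at INIT
read 'q': INIT → INIT
read 'q': INIT → INIT
read 'q': INIT → INIT
read 'q': INIT → INIT
read 'q': INIT → INIT
read 'p': INIT → FREE
read 'r': FREE → FREE
read 'r': FREE → FREE
read 'q': FREE → FREE
read 'r': FREE → FREE
read 'p': FREE → FREE
read 'q': FREE → FREE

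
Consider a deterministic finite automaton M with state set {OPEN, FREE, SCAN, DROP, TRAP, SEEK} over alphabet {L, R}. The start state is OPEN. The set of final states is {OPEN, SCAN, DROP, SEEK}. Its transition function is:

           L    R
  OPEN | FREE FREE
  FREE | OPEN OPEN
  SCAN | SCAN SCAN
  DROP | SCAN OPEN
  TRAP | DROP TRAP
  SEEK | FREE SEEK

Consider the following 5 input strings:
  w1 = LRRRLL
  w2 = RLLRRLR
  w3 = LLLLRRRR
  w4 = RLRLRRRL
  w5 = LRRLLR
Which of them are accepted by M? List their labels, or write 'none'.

w1: Trace: OPEN -L-> FREE -R-> OPEN -R-> FREE -R-> OPEN -L-> FREE -L-> OPEN  → end OPEN, accepted
w2: Trace: OPEN -R-> FREE -L-> OPEN -L-> FREE -R-> OPEN -R-> FREE -L-> OPEN -R-> FREE  → end FREE, rejected
w3: Trace: OPEN -L-> FREE -L-> OPEN -L-> FREE -L-> OPEN -R-> FREE -R-> OPEN -R-> FREE -R-> OPEN  → end OPEN, accepted
w4: Trace: OPEN -R-> FREE -L-> OPEN -R-> FREE -L-> OPEN -R-> FREE -R-> OPEN -R-> FREE -L-> OPEN  → end OPEN, accepted
w5: Trace: OPEN -L-> FREE -R-> OPEN -R-> FREE -L-> OPEN -L-> FREE -R-> OPEN  → end OPEN, accepted

w1, w3, w4, w5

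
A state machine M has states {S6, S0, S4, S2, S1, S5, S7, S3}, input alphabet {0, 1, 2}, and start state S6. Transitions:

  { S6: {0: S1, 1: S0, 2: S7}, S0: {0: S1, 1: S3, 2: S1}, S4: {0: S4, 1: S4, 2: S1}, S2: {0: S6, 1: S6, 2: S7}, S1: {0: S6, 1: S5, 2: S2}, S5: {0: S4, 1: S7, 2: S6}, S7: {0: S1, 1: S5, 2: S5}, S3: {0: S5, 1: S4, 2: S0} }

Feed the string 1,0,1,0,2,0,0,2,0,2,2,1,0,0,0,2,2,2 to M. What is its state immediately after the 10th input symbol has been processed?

S6 → S0 → S1 → S5 → S4 → S1 → S6 → S1 → S2 → S6 → S7
After 10 symbols: S7.

S7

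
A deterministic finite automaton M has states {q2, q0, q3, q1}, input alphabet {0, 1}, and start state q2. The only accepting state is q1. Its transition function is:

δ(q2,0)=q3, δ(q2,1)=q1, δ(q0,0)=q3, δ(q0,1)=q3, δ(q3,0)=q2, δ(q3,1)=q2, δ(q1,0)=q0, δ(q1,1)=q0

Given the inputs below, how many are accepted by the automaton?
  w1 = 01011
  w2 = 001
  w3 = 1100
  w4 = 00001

w1: Trace: q2 -0-> q3 -1-> q2 -0-> q3 -1-> q2 -1-> q1  → end q1, accepted
w2: Trace: q2 -0-> q3 -0-> q2 -1-> q1  → end q1, accepted
w3: Trace: q2 -1-> q1 -1-> q0 -0-> q3 -0-> q2  → end q2, rejected
w4: Trace: q2 -0-> q3 -0-> q2 -0-> q3 -0-> q2 -1-> q1  → end q1, accepted

3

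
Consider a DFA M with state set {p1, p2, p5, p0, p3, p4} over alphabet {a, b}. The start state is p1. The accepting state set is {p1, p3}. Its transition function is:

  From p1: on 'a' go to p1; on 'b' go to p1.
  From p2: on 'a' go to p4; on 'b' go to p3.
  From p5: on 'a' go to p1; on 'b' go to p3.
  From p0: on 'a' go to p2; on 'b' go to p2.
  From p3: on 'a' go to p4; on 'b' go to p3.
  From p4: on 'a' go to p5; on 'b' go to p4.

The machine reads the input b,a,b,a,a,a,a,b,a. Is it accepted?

Yes

p1 → p1 → p1 → p1 → p1 → p1 → p1 → p1 → p1 → p1
End state p1 is accepting.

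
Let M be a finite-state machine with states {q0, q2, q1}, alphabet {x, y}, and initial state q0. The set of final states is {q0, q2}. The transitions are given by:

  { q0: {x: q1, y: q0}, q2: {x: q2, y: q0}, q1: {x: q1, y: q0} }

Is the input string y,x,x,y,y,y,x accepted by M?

start at q0
read 'y': q0 → q0
read 'x': q0 → q1
read 'x': q1 → q1
read 'y': q1 → q0
read 'y': q0 → q0
read 'y': q0 → q0
read 'x': q0 → q1
End state q1 is not accepting.

No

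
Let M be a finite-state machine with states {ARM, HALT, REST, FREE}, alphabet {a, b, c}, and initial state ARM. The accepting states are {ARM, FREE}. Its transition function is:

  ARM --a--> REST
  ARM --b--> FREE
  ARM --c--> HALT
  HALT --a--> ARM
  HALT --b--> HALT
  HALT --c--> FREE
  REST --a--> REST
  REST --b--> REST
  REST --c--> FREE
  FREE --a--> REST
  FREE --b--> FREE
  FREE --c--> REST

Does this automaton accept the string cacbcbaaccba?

Trace: ARM -c-> HALT -a-> ARM -c-> HALT -b-> HALT -c-> FREE -b-> FREE -a-> REST -a-> REST -c-> FREE -c-> REST -b-> REST -a-> REST
End state REST is not accepting.

No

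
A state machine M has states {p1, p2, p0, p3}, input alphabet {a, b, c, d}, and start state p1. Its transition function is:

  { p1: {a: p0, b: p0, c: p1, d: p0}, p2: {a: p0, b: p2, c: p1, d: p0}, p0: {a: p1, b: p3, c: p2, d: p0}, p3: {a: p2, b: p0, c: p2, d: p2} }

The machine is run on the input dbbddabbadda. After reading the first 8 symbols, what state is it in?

start at p1
read 'd': p1 → p0
read 'b': p0 → p3
read 'b': p3 → p0
read 'd': p0 → p0
read 'd': p0 → p0
read 'a': p0 → p1
read 'b': p1 → p0
read 'b': p0 → p3
After 8 symbols: p3.

p3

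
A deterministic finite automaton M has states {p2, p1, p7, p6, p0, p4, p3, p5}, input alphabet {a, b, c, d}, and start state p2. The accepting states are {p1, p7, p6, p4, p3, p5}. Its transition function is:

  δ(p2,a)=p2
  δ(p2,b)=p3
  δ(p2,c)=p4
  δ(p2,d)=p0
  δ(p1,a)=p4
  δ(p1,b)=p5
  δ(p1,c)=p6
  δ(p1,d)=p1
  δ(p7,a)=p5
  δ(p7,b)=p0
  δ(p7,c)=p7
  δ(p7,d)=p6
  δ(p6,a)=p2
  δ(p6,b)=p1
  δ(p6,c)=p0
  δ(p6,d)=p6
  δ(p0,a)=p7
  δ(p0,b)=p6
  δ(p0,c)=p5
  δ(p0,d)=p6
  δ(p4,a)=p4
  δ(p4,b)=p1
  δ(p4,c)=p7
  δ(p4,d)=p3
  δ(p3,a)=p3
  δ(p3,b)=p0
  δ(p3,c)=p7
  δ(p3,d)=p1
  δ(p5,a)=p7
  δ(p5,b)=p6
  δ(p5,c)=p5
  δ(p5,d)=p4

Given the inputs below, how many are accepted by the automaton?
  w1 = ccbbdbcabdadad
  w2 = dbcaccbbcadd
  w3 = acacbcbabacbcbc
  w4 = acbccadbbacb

2

w1:
  start at p2
  read 'c': p2 → p4
  read 'c': p4 → p7
  read 'b': p7 → p0
  read 'b': p0 → p6
  read 'd': p6 → p6
  read 'b': p6 → p1
  read 'c': p1 → p6
  read 'a': p6 → p2
  read 'b': p2 → p3
  read 'd': p3 → p1
  read 'a': p1 → p4
  read 'd': p4 → p3
  read 'a': p3 → p3
  read 'd': p3 → p1
  end p1, accepted
w2:
  start at p2
  read 'd': p2 → p0
  read 'b': p0 → p6
  read 'c': p6 → p0
  read 'a': p0 → p7
  read 'c': p7 → p7
  read 'c': p7 → p7
  read 'b': p7 → p0
  read 'b': p0 → p6
  read 'c': p6 → p0
  read 'a': p0 → p7
  read 'd': p7 → p6
  read 'd': p6 → p6
  end p6, accepted
w3:
  start at p2
  read 'a': p2 → p2
  read 'c': p2 → p4
  read 'a': p4 → p4
  read 'c': p4 → p7
  read 'b': p7 → p0
  read 'c': p0 → p5
  read 'b': p5 → p6
  read 'a': p6 → p2
  read 'b': p2 → p3
  read 'a': p3 → p3
  read 'c': p3 → p7
  read 'b': p7 → p0
  read 'c': p0 → p5
  read 'b': p5 → p6
  read 'c': p6 → p0
  end p0, rejected
w4:
  start at p2
  read 'a': p2 → p2
  read 'c': p2 → p4
  read 'b': p4 → p1
  read 'c': p1 → p6
  read 'c': p6 → p0
  read 'a': p0 → p7
  read 'd': p7 → p6
  read 'b': p6 → p1
  read 'b': p1 → p5
  read 'a': p5 → p7
  read 'c': p7 → p7
  read 'b': p7 → p0
  end p0, rejected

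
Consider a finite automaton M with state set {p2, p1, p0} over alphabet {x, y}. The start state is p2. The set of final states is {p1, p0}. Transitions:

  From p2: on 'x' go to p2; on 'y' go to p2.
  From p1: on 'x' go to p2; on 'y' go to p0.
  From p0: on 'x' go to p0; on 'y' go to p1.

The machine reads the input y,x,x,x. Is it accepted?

No

Trace: p2 -y-> p2 -x-> p2 -x-> p2 -x-> p2
End state p2 is not accepting.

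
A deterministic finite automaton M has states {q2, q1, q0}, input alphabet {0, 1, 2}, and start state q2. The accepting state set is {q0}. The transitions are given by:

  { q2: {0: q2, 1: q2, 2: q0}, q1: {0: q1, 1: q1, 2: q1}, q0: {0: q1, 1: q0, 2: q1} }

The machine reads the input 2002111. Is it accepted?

start at q2
read '2': q2 → q0
read '0': q0 → q1
read '0': q1 → q1
read '2': q1 → q1
read '1': q1 → q1
read '1': q1 → q1
read '1': q1 → q1
End state q1 is not accepting.

No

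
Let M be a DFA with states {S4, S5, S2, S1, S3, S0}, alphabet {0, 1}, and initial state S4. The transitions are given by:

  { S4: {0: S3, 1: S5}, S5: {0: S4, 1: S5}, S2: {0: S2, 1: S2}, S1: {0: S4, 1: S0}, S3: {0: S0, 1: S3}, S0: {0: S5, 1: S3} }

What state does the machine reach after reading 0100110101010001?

S3

Trace: S4 -0-> S3 -1-> S3 -0-> S0 -0-> S5 -1-> S5 -1-> S5 -0-> S4 -1-> S5 -0-> S4 -1-> S5 -0-> S4 -1-> S5 -0-> S4 -0-> S3 -0-> S0 -1-> S3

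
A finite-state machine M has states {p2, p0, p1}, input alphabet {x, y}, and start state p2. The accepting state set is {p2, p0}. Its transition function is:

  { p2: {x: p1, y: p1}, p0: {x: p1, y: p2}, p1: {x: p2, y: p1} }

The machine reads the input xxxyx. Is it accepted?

Trace: p2 -x-> p1 -x-> p2 -x-> p1 -y-> p1 -x-> p2
End state p2 is accepting.

Yes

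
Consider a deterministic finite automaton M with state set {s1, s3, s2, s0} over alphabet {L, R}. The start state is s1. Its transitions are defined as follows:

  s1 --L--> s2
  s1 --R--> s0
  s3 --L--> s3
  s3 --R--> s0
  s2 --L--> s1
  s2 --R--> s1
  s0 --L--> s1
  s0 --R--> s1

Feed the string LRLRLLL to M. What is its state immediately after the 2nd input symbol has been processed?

s1 → s2 → s1
After 2 symbols: s1.

s1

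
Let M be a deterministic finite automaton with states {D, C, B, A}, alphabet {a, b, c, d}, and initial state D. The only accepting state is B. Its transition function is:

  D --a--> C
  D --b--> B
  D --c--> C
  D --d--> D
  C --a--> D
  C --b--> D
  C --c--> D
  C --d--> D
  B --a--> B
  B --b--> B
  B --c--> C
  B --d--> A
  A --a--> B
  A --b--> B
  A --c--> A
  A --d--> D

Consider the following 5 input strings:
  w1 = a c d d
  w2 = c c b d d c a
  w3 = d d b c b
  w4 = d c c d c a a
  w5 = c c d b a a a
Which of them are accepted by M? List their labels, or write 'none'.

w1:
  start at D
  read 'a': D → C
  read 'c': C → D
  read 'd': D → D
  read 'd': D → D
  end D, rejected
w2:
  start at D
  read 'c': D → C
  read 'c': C → D
  read 'b': D → B
  read 'd': B → A
  read 'd': A → D
  read 'c': D → C
  read 'a': C → D
  end D, rejected
w3:
  start at D
  read 'd': D → D
  read 'd': D → D
  read 'b': D → B
  read 'c': B → C
  read 'b': C → D
  end D, rejected
w4:
  start at D
  read 'd': D → D
  read 'c': D → C
  read 'c': C → D
  read 'd': D → D
  read 'c': D → C
  read 'a': C → D
  read 'a': D → C
  end C, rejected
w5:
  start at D
  read 'c': D → C
  read 'c': C → D
  read 'd': D → D
  read 'b': D → B
  read 'a': B → B
  read 'a': B → B
  read 'a': B → B
  end B, accepted

w5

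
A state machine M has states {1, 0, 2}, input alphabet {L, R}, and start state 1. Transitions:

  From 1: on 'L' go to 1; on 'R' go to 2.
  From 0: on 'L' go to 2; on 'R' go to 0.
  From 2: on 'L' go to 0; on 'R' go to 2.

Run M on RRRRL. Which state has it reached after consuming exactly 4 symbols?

2

1 → 2 → 2 → 2 → 2
After 4 symbols: 2.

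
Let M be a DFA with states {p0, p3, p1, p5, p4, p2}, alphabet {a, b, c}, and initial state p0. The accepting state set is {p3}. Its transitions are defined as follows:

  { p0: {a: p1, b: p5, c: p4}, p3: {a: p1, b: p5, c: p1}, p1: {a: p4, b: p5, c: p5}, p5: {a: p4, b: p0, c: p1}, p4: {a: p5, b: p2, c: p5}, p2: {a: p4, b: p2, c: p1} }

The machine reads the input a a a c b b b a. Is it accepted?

start at p0
read 'a': p0 → p1
read 'a': p1 → p4
read 'a': p4 → p5
read 'c': p5 → p1
read 'b': p1 → p5
read 'b': p5 → p0
read 'b': p0 → p5
read 'a': p5 → p4
End state p4 is not accepting.

No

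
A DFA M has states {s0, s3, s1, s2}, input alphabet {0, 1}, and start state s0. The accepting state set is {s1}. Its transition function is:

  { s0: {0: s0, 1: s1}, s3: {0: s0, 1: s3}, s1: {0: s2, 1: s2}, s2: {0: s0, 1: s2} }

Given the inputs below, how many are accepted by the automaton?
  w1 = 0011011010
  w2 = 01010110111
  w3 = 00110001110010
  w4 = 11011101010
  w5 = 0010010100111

0

w1: Trace: s0 -0-> s0 -0-> s0 -1-> s1 -1-> s2 -0-> s0 -1-> s1 -1-> s2 -0-> s0 -1-> s1 -0-> s2  → end s2, rejected
w2: Trace: s0 -0-> s0 -1-> s1 -0-> s2 -1-> s2 -0-> s0 -1-> s1 -1-> s2 -0-> s0 -1-> s1 -1-> s2 -1-> s2  → end s2, rejected
w3: Trace: s0 -0-> s0 -0-> s0 -1-> s1 -1-> s2 -0-> s0 -0-> s0 -0-> s0 -1-> s1 -1-> s2 -1-> s2 -0-> s0 -0-> s0 -1-> s1 -0-> s2  → end s2, rejected
w4: Trace: s0 -1-> s1 -1-> s2 -0-> s0 -1-> s1 -1-> s2 -1-> s2 -0-> s0 -1-> s1 -0-> s2 -1-> s2 -0-> s0  → end s0, rejected
w5: Trace: s0 -0-> s0 -0-> s0 -1-> s1 -0-> s2 -0-> s0 -1-> s1 -0-> s2 -1-> s2 -0-> s0 -0-> s0 -1-> s1 -1-> s2 -1-> s2  → end s2, rejected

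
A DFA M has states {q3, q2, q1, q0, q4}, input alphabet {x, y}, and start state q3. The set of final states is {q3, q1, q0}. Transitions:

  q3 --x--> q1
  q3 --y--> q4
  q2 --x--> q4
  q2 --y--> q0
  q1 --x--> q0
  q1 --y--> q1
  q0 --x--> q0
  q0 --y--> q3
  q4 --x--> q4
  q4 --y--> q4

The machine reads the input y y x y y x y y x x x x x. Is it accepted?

No

q3 → q4 → q4 → q4 → q4 → q4 → q4 → q4 → q4 → q4 → q4 → q4 → q4 → q4
End state q4 is not accepting.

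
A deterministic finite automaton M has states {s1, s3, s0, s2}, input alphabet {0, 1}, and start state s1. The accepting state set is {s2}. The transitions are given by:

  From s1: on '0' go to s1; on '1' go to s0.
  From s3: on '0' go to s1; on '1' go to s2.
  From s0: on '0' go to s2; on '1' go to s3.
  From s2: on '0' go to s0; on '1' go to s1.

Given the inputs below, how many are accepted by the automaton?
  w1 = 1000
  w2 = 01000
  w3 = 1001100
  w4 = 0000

w1: s1 → s0 → s2 → s0 → s2  → end s2, accepted
w2: s1 → s1 → s0 → s2 → s0 → s2  → end s2, accepted
w3: s1 → s0 → s2 → s0 → s3 → s2 → s0 → s2  → end s2, accepted
w4: s1 → s1 → s1 → s1 → s1  → end s1, rejected

3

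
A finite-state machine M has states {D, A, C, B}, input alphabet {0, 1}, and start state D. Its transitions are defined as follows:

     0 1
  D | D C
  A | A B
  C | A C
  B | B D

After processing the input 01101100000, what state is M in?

D → D → C → C → A → B → D → D → D → D → D → D

D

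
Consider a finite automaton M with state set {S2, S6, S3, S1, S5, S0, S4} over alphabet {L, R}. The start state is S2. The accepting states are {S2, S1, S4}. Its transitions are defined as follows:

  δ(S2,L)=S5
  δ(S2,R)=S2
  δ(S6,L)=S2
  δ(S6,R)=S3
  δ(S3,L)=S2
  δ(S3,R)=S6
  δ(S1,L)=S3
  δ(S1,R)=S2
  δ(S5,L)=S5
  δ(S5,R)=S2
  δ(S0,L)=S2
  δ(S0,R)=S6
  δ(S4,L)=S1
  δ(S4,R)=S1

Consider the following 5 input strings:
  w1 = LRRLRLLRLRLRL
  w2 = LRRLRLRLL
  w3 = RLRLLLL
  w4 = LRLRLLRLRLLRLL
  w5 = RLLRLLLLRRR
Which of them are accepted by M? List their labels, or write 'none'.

w1: S2 → S5 → S2 → S2 → S5 → S2 → S5 → S5 → S2 → S5 → S2 → S5 → S2 → S5  → end S5, rejected
w2: S2 → S5 → S2 → S2 → S5 → S2 → S5 → S2 → S5 → S5  → end S5, rejected
w3: S2 → S2 → S5 → S2 → S5 → S5 → S5 → S5  → end S5, rejected
w4: S2 → S5 → S2 → S5 → S2 → S5 → S5 → S2 → S5 → S2 → S5 → S5 → S2 → S5 → S5  → end S5, rejected
w5: S2 → S2 → S5 → S5 → S2 → S5 → S5 → S5 → S5 → S2 → S2 → S2  → end S2, accepted

w5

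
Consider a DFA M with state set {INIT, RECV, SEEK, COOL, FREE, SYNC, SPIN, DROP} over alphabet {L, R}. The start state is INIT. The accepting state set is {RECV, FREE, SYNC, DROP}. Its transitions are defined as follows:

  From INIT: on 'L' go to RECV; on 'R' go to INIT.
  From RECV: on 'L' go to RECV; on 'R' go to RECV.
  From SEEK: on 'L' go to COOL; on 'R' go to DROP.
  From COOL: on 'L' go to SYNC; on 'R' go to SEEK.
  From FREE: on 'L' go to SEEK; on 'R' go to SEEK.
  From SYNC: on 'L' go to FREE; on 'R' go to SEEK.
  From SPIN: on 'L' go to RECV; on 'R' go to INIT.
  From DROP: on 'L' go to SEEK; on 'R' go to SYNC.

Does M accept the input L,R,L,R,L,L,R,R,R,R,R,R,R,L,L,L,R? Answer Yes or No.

Trace: INIT -L-> RECV -R-> RECV -L-> RECV -R-> RECV -L-> RECV -L-> RECV -R-> RECV -R-> RECV -R-> RECV -R-> RECV -R-> RECV -R-> RECV -R-> RECV -L-> RECV -L-> RECV -L-> RECV -R-> RECV
End state RECV is accepting.

Yes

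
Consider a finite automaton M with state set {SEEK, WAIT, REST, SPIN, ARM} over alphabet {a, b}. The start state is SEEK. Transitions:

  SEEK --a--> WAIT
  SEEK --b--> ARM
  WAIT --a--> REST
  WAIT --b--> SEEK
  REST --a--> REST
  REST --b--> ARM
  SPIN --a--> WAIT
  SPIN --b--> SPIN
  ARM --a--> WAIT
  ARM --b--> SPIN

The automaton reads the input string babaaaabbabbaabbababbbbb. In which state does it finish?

SPIN

Trace: SEEK -b-> ARM -a-> WAIT -b-> SEEK -a-> WAIT -a-> REST -a-> REST -a-> REST -b-> ARM -b-> SPIN -a-> WAIT -b-> SEEK -b-> ARM -a-> WAIT -a-> REST -b-> ARM -b-> SPIN -a-> WAIT -b-> SEEK -a-> WAIT -b-> SEEK -b-> ARM -b-> SPIN -b-> SPIN -b-> SPIN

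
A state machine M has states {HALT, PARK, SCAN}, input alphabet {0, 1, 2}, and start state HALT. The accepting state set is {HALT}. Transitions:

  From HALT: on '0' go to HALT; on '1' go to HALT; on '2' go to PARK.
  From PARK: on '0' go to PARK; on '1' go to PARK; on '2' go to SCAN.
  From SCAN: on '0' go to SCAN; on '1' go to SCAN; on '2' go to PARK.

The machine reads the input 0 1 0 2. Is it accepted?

HALT → HALT → HALT → HALT → PARK
End state PARK is not accepting.

No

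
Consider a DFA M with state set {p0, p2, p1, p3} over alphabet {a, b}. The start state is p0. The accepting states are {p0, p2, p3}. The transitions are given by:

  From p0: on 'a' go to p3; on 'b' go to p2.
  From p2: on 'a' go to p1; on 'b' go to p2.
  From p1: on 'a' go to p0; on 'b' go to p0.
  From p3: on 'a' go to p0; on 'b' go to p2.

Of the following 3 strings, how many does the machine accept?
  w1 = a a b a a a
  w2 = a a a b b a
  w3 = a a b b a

w1: Trace: p0 -a-> p3 -a-> p0 -b-> p2 -a-> p1 -a-> p0 -a-> p3  → end p3, accepted
w2: Trace: p0 -a-> p3 -a-> p0 -a-> p3 -b-> p2 -b-> p2 -a-> p1  → end p1, rejected
w3: Trace: p0 -a-> p3 -a-> p0 -b-> p2 -b-> p2 -a-> p1  → end p1, rejected

1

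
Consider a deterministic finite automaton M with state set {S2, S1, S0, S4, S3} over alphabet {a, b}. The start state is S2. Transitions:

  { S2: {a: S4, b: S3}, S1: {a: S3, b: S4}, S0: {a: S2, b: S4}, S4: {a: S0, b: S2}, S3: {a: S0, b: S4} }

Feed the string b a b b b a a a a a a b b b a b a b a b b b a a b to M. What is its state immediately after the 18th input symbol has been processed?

S4

S2 → S3 → S0 → S4 → S2 → S3 → S0 → S2 → S4 → S0 → S2 → S4 → S2 → S3 → S4 → S0 → S4 → S0 → S4
After 18 symbols: S4.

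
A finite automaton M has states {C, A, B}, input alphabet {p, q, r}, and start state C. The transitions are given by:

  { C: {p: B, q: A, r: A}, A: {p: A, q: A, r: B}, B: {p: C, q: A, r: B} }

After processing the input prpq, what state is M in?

A

C → B → B → C → A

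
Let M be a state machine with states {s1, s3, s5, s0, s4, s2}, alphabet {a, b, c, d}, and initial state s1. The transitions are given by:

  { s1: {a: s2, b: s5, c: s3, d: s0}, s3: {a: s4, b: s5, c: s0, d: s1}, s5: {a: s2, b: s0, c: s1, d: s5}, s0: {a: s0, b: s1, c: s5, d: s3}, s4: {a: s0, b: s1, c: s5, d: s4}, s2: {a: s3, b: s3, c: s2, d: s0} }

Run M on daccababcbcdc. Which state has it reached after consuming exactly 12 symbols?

s0

s1 → s0 → s0 → s5 → s1 → s2 → s3 → s4 → s1 → s3 → s5 → s1 → s0
After 12 symbols: s0.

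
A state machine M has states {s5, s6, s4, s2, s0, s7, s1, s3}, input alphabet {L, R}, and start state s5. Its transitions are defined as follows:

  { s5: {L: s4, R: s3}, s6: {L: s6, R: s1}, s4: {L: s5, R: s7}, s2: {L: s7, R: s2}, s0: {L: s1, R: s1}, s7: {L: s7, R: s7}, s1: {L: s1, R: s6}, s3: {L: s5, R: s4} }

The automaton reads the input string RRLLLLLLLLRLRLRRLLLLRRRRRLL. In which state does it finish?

s7

s5 → s3 → s4 → s5 → s4 → s5 → s4 → s5 → s4 → s5 → s4 → s7 → s7 → s7 → s7 → s7 → s7 → s7 → s7 → s7 → s7 → s7 → s7 → s7 → s7 → s7 → s7 → s7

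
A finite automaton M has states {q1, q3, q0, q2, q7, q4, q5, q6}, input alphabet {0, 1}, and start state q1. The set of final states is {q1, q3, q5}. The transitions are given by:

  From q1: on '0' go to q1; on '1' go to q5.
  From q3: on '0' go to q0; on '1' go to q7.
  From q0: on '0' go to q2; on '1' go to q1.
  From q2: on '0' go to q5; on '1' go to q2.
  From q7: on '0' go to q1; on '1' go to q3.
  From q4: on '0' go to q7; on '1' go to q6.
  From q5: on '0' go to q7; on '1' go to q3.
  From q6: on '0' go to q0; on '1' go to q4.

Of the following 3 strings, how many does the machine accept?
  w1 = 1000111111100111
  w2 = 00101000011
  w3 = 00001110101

w1:
  start at q1
  read '1': q1 → q5
  read '0': q5 → q7
  read '0': q7 → q1
  read '0': q1 → q1
  read '1': q1 → q5
  read '1': q5 → q3
  read '1': q3 → q7
  read '1': q7 → q3
  read '1': q3 → q7
  read '1': q7 → q3
  read '1': q3 → q7
  read '0': q7 → q1
  read '0': q1 → q1
  read '1': q1 → q5
  read '1': q5 → q3
  read '1': q3 → q7
  end q7, rejected
w2:
  start at q1
  read '0': q1 → q1
  read '0': q1 → q1
  read '1': q1 → q5
  read '0': q5 → q7
  read '1': q7 → q3
  read '0': q3 → q0
  read '0': q0 → q2
  read '0': q2 → q5
  read '0': q5 → q7
  read '1': q7 → q3
  read '1': q3 → q7
  end q7, rejected
w3:
  start at q1
  read '0': q1 → q1
  read '0': q1 → q1
  read '0': q1 → q1
  read '0': q1 → q1
  read '1': q1 → q5
  read '1': q5 → q3
  read '1': q3 → q7
  read '0': q7 → q1
  read '1': q1 → q5
  read '0': q5 → q7
  read '1': q7 → q3
  end q3, accepted

1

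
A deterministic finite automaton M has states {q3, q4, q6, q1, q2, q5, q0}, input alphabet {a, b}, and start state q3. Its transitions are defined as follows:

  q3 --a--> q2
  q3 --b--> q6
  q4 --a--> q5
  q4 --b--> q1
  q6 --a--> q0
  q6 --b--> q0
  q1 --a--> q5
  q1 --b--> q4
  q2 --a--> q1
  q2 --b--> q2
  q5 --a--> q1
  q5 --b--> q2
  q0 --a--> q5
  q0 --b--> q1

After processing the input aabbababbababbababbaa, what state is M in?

q1

q3 → q2 → q1 → q4 → q1 → q5 → q2 → q1 → q4 → q1 → q5 → q2 → q1 → q4 → q1 → q5 → q2 → q1 → q4 → q1 → q5 → q1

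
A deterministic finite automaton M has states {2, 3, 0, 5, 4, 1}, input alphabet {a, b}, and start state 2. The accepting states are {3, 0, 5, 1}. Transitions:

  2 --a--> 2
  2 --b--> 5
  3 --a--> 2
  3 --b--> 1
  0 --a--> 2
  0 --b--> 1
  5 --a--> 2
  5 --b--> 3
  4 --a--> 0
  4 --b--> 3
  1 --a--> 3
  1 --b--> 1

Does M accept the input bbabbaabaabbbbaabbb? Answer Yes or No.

Trace: 2 -b-> 5 -b-> 3 -a-> 2 -b-> 5 -b-> 3 -a-> 2 -a-> 2 -b-> 5 -a-> 2 -a-> 2 -b-> 5 -b-> 3 -b-> 1 -b-> 1 -a-> 3 -a-> 2 -b-> 5 -b-> 3 -b-> 1
End state 1 is accepting.

Yes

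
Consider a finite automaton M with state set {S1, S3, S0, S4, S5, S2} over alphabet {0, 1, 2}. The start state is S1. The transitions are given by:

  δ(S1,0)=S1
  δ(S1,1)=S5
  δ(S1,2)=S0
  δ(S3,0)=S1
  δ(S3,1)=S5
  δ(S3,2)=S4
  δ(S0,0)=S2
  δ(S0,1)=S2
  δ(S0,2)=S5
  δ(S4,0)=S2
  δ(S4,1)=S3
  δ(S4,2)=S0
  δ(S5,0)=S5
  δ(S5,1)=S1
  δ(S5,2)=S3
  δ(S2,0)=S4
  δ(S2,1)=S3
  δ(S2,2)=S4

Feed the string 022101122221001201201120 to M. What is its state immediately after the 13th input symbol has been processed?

S1

Trace: S1 -0-> S1 -2-> S0 -2-> S5 -1-> S1 -0-> S1 -1-> S5 -1-> S1 -2-> S0 -2-> S5 -2-> S3 -2-> S4 -1-> S3 -0-> S1
After 13 symbols: S1.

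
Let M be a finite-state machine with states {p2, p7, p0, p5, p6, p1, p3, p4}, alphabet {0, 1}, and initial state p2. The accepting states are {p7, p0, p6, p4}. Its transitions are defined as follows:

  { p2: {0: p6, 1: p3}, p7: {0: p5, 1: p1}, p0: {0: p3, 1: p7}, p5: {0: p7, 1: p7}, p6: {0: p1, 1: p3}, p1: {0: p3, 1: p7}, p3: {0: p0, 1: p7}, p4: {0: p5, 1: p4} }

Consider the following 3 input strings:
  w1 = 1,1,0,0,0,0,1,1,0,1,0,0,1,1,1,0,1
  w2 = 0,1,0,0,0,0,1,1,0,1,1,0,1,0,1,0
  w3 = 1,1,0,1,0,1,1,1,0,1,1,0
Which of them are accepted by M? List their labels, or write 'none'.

w1: p2 → p3 → p7 → p5 → p7 → p5 → p7 → p1 → p7 → p5 → p7 → p5 → p7 → p1 → p7 → p1 → p3 → p7  → end p7, accepted
w2: p2 → p6 → p3 → p0 → p3 → p0 → p3 → p7 → p1 → p3 → p7 → p1 → p3 → p7 → p5 → p7 → p5  → end p5, rejected
w3: p2 → p3 → p7 → p5 → p7 → p5 → p7 → p1 → p7 → p5 → p7 → p1 → p3  → end p3, rejected

w1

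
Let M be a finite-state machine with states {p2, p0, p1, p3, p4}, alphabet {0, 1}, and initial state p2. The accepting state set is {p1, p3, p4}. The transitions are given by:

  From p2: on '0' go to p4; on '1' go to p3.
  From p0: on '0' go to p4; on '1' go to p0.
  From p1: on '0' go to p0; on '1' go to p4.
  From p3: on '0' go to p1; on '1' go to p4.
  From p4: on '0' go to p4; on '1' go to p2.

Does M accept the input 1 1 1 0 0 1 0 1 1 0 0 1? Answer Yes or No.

No

start at p2
read '1': p2 → p3
read '1': p3 → p4
read '1': p4 → p2
read '0': p2 → p4
read '0': p4 → p4
read '1': p4 → p2
read '0': p2 → p4
read '1': p4 → p2
read '1': p2 → p3
read '0': p3 → p1
read '0': p1 → p0
read '1': p0 → p0
End state p0 is not accepting.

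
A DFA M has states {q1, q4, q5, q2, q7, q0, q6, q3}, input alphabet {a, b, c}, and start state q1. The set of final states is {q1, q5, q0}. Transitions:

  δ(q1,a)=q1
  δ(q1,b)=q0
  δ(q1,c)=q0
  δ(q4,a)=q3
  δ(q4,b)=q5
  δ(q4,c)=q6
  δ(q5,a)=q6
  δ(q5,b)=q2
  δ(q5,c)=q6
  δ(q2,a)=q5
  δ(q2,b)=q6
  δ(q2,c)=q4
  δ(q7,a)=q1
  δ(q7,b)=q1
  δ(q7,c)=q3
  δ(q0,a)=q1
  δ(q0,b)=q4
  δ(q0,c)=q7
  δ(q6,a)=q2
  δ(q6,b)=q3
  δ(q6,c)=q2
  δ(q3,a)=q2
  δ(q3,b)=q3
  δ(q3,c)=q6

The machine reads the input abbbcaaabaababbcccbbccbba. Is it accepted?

No

start at q1
read 'a': q1 → q1
read 'b': q1 → q0
read 'b': q0 → q4
read 'b': q4 → q5
read 'c': q5 → q6
read 'a': q6 → q2
read 'a': q2 → q5
read 'a': q5 → q6
read 'b': q6 → q3
read 'a': q3 → q2
read 'a': q2 → q5
read 'b': q5 → q2
read 'a': q2 → q5
read 'b': q5 → q2
read 'b': q2 → q6
read 'c': q6 → q2
read 'c': q2 → q4
read 'c': q4 → q6
read 'b': q6 → q3
read 'b': q3 → q3
read 'c': q3 → q6
read 'c': q6 → q2
read 'b': q2 → q6
read 'b': q6 → q3
read 'a': q3 → q2
End state q2 is not accepting.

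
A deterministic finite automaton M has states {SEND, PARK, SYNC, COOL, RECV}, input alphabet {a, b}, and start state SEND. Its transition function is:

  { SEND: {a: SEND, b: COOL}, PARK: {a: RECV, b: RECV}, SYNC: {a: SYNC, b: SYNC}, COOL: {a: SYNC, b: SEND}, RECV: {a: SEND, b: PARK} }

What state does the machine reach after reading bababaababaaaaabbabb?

SEND → COOL → SYNC → SYNC → SYNC → SYNC → SYNC → SYNC → SYNC → SYNC → SYNC → SYNC → SYNC → SYNC → SYNC → SYNC → SYNC → SYNC → SYNC → SYNC → SYNC

SYNC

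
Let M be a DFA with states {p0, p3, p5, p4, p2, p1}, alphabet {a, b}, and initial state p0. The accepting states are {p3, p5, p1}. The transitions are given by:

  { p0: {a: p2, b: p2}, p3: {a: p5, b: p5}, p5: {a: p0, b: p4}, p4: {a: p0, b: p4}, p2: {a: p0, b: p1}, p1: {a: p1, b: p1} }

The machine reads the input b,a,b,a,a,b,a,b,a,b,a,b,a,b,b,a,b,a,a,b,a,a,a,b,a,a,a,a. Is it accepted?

p0 → p2 → p0 → p2 → p0 → p2 → p1 → p1 → p1 → p1 → p1 → p1 → p1 → p1 → p1 → p1 → p1 → p1 → p1 → p1 → p1 → p1 → p1 → p1 → p1 → p1 → p1 → p1 → p1
End state p1 is accepting.

Yes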